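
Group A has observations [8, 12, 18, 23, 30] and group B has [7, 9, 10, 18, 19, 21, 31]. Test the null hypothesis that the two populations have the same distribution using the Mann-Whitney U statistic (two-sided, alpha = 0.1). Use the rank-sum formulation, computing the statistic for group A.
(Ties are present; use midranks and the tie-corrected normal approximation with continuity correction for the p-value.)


Step 1: Combine and sort all 12 observations; assign midranks.
sorted (value, group): (7,Y), (8,X), (9,Y), (10,Y), (12,X), (18,X), (18,Y), (19,Y), (21,Y), (23,X), (30,X), (31,Y)
ranks: 7->1, 8->2, 9->3, 10->4, 12->5, 18->6.5, 18->6.5, 19->8, 21->9, 23->10, 30->11, 31->12
Step 2: Rank sum for X: R1 = 2 + 5 + 6.5 + 10 + 11 = 34.5.
Step 3: U_X = R1 - n1(n1+1)/2 = 34.5 - 5*6/2 = 34.5 - 15 = 19.5.
       U_Y = n1*n2 - U_X = 35 - 19.5 = 15.5.
Step 4: Ties are present, so use the tie-corrected normal approximation (with continuity correction) for the p-value.
Step 5: p-value = 0.807210; compare to alpha = 0.1. fail to reject H0.

U_X = 19.5, p = 0.807210, fail to reject H0 at alpha = 0.1.


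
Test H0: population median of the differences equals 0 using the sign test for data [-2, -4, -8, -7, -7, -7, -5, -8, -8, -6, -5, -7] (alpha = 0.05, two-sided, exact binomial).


Step 1: Discard zero differences. Original n = 12; n_eff = number of nonzero differences = 12.
Nonzero differences (with sign): -2, -4, -8, -7, -7, -7, -5, -8, -8, -6, -5, -7
Step 2: Count signs: positive = 0, negative = 12.
Step 3: Under H0: P(positive) = 0.5, so the number of positives S ~ Bin(12, 0.5).
Step 4: Two-sided exact p-value = sum of Bin(12,0.5) probabilities at or below the observed probability = 0.000488.
Step 5: alpha = 0.05. reject H0.

n_eff = 12, pos = 0, neg = 12, p = 0.000488, reject H0.


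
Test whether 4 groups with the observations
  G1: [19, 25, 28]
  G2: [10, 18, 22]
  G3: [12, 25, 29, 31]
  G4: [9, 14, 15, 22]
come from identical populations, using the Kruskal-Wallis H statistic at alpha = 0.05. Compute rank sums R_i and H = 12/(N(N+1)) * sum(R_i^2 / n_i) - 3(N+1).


Step 1: Combine all N = 14 observations and assign midranks.
sorted (value, group, rank): (9,G4,1), (10,G2,2), (12,G3,3), (14,G4,4), (15,G4,5), (18,G2,6), (19,G1,7), (22,G2,8.5), (22,G4,8.5), (25,G1,10.5), (25,G3,10.5), (28,G1,12), (29,G3,13), (31,G3,14)
Step 2: Sum ranks within each group.
R_1 = 29.5 (n_1 = 3)
R_2 = 16.5 (n_2 = 3)
R_3 = 40.5 (n_3 = 4)
R_4 = 18.5 (n_4 = 4)
Step 3: H = 12/(N(N+1)) * sum(R_i^2/n_i) - 3(N+1)
     = 12/(14*15) * (29.5^2/3 + 16.5^2/3 + 40.5^2/4 + 18.5^2/4) - 3*15
     = 0.057143 * 876.458 - 45
     = 5.083333.
Step 4: Ties present; correction factor C = 1 - 12/(14^3 - 14) = 0.995604. Corrected H = 5.083333 / 0.995604 = 5.105776.
Step 5: Under H0, H ~ chi^2(3); p-value = 0.164214.
Step 6: alpha = 0.05. fail to reject H0.

H = 5.1058, df = 3, p = 0.164214, fail to reject H0.


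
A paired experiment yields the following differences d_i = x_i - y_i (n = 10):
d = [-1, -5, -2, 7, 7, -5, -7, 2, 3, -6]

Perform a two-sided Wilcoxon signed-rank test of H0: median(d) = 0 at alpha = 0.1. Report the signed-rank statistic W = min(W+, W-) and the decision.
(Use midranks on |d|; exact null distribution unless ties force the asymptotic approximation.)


Step 1: Drop any zero differences (none here) and take |d_i|.
|d| = [1, 5, 2, 7, 7, 5, 7, 2, 3, 6]
Step 2: Midrank |d_i| (ties get averaged ranks).
ranks: |1|->1, |5|->5.5, |2|->2.5, |7|->9, |7|->9, |5|->5.5, |7|->9, |2|->2.5, |3|->4, |6|->7
Step 3: Attach original signs; sum ranks with positive sign and with negative sign.
W+ = 9 + 9 + 2.5 + 4 = 24.5
W- = 1 + 5.5 + 2.5 + 5.5 + 9 + 7 = 30.5
(Check: W+ + W- = 55 should equal n(n+1)/2 = 55.)
Step 4: Test statistic W = min(W+, W-) = 24.5.
Step 5: Ties in |d|, so use the tie-corrected normal approximation.
        E[W] = n(n+1)/4 = 10*11/4 = 27.5.
        Tie groups: |d|=2 (t=2), |d|=5 (t=2), |d|=7 (t=3); sum(t^3 - t) = 36.
        Var[W] = n(n+1)(2n+1)/24 - sum(t^3-t)/48 = 2310/24 - 36/48 = 95.5.
        z = (W - E[W]) / sqrt(Var[W]) = (24.5 - 27.5) / 9.7724 = -0.3070.
        Two-sided p = 2*Phi(z) = 0.758853.
Step 6: alpha = 0.1. fail to reject H0.

W+ = 24.5, W- = 30.5, W = min = 24.5, p = 0.758853, fail to reject H0.


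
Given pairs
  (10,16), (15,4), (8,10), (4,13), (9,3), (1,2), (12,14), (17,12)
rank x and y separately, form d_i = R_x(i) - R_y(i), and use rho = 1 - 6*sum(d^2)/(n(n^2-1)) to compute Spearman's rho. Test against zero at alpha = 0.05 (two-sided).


Step 1: Rank x and y separately (midranks; no ties here).
rank(x): 10->5, 15->7, 8->3, 4->2, 9->4, 1->1, 12->6, 17->8
rank(y): 16->8, 4->3, 10->4, 13->6, 3->2, 2->1, 14->7, 12->5
Step 2: d_i = R_x(i) - R_y(i); compute d_i^2.
  (5-8)^2=9, (7-3)^2=16, (3-4)^2=1, (2-6)^2=16, (4-2)^2=4, (1-1)^2=0, (6-7)^2=1, (8-5)^2=9
sum(d^2) = 56.
Step 3: rho = 1 - 6*56 / (8*(8^2 - 1)) = 1 - 336/504 = 0.333333.
Step 4: Under H0, t = rho * sqrt((n-2)/(1-rho^2)) = 0.8660 ~ t(6).
Step 5: Two-sided p-value from the t-distribution with 6 df = 0.419753.
Step 6: alpha = 0.05. fail to reject H0.

rho = 0.3333, p = 0.419753, fail to reject H0 at alpha = 0.05.


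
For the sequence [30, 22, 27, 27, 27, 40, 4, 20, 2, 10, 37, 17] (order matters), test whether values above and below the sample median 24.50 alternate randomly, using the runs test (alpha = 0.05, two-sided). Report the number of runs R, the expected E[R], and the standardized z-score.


Step 1: Compute median = 24.50; label A = above, B = below.
Labels in order: ABAAAABBBBAB  (n_A = 6, n_B = 6)
Step 2: Count runs R = 6.
Step 3: Under H0 (random ordering), E[R] = 2*n_A*n_B/(n_A+n_B) + 1 = 2*6*6/12 + 1 = 7.0000.
        Var[R] = 2*n_A*n_B*(2*n_A*n_B - n_A - n_B) / ((n_A+n_B)^2 * (n_A+n_B-1)) = 4320/1584 = 2.7273.
        SD[R] = 1.6514.
Step 4: Continuity-corrected z = (R + 0.5 - E[R]) / SD[R] = (6 + 0.5 - 7.0000) / 1.6514 = -0.3028.
Step 5: Two-sided p-value via normal approximation = 2*(1 - Phi(|z|)) = 0.762069.
Step 6: alpha = 0.05. fail to reject H0.

R = 6, z = -0.3028, p = 0.762069, fail to reject H0.


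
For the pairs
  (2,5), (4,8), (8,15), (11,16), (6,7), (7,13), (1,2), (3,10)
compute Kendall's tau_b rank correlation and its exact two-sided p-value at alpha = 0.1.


Step 1: Enumerate the 28 unordered pairs (i,j) with i<j and classify each by sign(x_j-x_i) * sign(y_j-y_i).
  (1,2):dx=+2,dy=+3->C; (1,3):dx=+6,dy=+10->C; (1,4):dx=+9,dy=+11->C; (1,5):dx=+4,dy=+2->C
  (1,6):dx=+5,dy=+8->C; (1,7):dx=-1,dy=-3->C; (1,8):dx=+1,dy=+5->C; (2,3):dx=+4,dy=+7->C
  (2,4):dx=+7,dy=+8->C; (2,5):dx=+2,dy=-1->D; (2,6):dx=+3,dy=+5->C; (2,7):dx=-3,dy=-6->C
  (2,8):dx=-1,dy=+2->D; (3,4):dx=+3,dy=+1->C; (3,5):dx=-2,dy=-8->C; (3,6):dx=-1,dy=-2->C
  (3,7):dx=-7,dy=-13->C; (3,8):dx=-5,dy=-5->C; (4,5):dx=-5,dy=-9->C; (4,6):dx=-4,dy=-3->C
  (4,7):dx=-10,dy=-14->C; (4,8):dx=-8,dy=-6->C; (5,6):dx=+1,dy=+6->C; (5,7):dx=-5,dy=-5->C
  (5,8):dx=-3,dy=+3->D; (6,7):dx=-6,dy=-11->C; (6,8):dx=-4,dy=-3->C; (7,8):dx=+2,dy=+8->C
Step 2: C = 25, D = 3, total pairs = 28.
Step 3: tau = (C - D)/(n(n-1)/2) = (25 - 3)/28 = 0.785714.
Step 4: Exact two-sided p-value (enumerate n! = 40320 permutations of y under H0): p = 0.005506.
Step 5: alpha = 0.1. reject H0.

tau_b = 0.7857 (C=25, D=3), p = 0.005506, reject H0.


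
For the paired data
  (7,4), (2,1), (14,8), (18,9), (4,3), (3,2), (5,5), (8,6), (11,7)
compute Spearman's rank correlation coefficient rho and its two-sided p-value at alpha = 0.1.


Step 1: Rank x and y separately (midranks; no ties here).
rank(x): 7->5, 2->1, 14->8, 18->9, 4->3, 3->2, 5->4, 8->6, 11->7
rank(y): 4->4, 1->1, 8->8, 9->9, 3->3, 2->2, 5->5, 6->6, 7->7
Step 2: d_i = R_x(i) - R_y(i); compute d_i^2.
  (5-4)^2=1, (1-1)^2=0, (8-8)^2=0, (9-9)^2=0, (3-3)^2=0, (2-2)^2=0, (4-5)^2=1, (6-6)^2=0, (7-7)^2=0
sum(d^2) = 2.
Step 3: rho = 1 - 6*2 / (9*(9^2 - 1)) = 1 - 12/720 = 0.983333.
Step 4: Under H0, t = rho * sqrt((n-2)/(1-rho^2)) = 14.3096 ~ t(7).
Step 5: Two-sided p-value from the t-distribution with 7 df = 0.000002.
Step 6: alpha = 0.1. reject H0.

rho = 0.9833, p = 0.000002, reject H0 at alpha = 0.1.


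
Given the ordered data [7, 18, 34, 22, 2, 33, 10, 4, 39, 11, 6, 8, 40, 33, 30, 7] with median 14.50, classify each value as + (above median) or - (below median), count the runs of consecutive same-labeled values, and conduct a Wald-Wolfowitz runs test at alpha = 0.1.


Step 1: Compute median = 14.50; label A = above, B = below.
Labels in order: BAAABABBABBBAAAB  (n_A = 8, n_B = 8)
Step 2: Count runs R = 9.
Step 3: Under H0 (random ordering), E[R] = 2*n_A*n_B/(n_A+n_B) + 1 = 2*8*8/16 + 1 = 9.0000.
        Var[R] = 2*n_A*n_B*(2*n_A*n_B - n_A - n_B) / ((n_A+n_B)^2 * (n_A+n_B-1)) = 14336/3840 = 3.7333.
        SD[R] = 1.9322.
Step 4: R = E[R], so z = 0 with no continuity correction.
Step 5: Two-sided p-value via normal approximation = 2*(1 - Phi(|z|)) = 1.000000.
Step 6: alpha = 0.1. fail to reject H0.

R = 9, z = 0.0000, p = 1.000000, fail to reject H0.


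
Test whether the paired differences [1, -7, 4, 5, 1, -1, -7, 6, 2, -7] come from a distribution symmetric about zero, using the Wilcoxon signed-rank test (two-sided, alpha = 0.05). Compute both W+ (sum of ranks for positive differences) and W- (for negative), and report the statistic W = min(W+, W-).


Step 1: Drop any zero differences (none here) and take |d_i|.
|d| = [1, 7, 4, 5, 1, 1, 7, 6, 2, 7]
Step 2: Midrank |d_i| (ties get averaged ranks).
ranks: |1|->2, |7|->9, |4|->5, |5|->6, |1|->2, |1|->2, |7|->9, |6|->7, |2|->4, |7|->9
Step 3: Attach original signs; sum ranks with positive sign and with negative sign.
W+ = 2 + 5 + 6 + 2 + 7 + 4 = 26
W- = 9 + 2 + 9 + 9 = 29
(Check: W+ + W- = 55 should equal n(n+1)/2 = 55.)
Step 4: Test statistic W = min(W+, W-) = 26.
Step 5: Ties in |d|, so use the tie-corrected normal approximation.
        E[W] = n(n+1)/4 = 10*11/4 = 27.5.
        Tie groups: |d|=1 (t=3), |d|=7 (t=3); sum(t^3 - t) = 48.
        Var[W] = n(n+1)(2n+1)/24 - sum(t^3-t)/48 = 2310/24 - 48/48 = 95.25.
        z = (W - E[W]) / sqrt(Var[W]) = (26 - 27.5) / 9.7596 = -0.1537.
        Two-sided p = 2*Phi(z) = 0.877850.
Step 6: alpha = 0.05. fail to reject H0.

W+ = 26, W- = 29, W = min = 26, p = 0.877850, fail to reject H0.


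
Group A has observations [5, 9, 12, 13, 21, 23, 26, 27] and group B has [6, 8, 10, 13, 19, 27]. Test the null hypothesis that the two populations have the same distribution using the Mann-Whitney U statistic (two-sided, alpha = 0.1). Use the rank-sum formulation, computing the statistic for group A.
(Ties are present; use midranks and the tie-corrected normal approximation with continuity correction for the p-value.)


Step 1: Combine and sort all 14 observations; assign midranks.
sorted (value, group): (5,X), (6,Y), (8,Y), (9,X), (10,Y), (12,X), (13,X), (13,Y), (19,Y), (21,X), (23,X), (26,X), (27,X), (27,Y)
ranks: 5->1, 6->2, 8->3, 9->4, 10->5, 12->6, 13->7.5, 13->7.5, 19->9, 21->10, 23->11, 26->12, 27->13.5, 27->13.5
Step 2: Rank sum for X: R1 = 1 + 4 + 6 + 7.5 + 10 + 11 + 12 + 13.5 = 65.
Step 3: U_X = R1 - n1(n1+1)/2 = 65 - 8*9/2 = 65 - 36 = 29.
       U_Y = n1*n2 - U_X = 48 - 29 = 19.
Step 4: Ties are present, so use the tie-corrected normal approximation (with continuity correction) for the p-value.
Step 5: p-value = 0.560413; compare to alpha = 0.1. fail to reject H0.

U_X = 29, p = 0.560413, fail to reject H0 at alpha = 0.1.


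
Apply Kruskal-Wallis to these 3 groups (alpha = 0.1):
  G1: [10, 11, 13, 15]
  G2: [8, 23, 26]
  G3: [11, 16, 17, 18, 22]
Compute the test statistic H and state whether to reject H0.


Step 1: Combine all N = 12 observations and assign midranks.
sorted (value, group, rank): (8,G2,1), (10,G1,2), (11,G1,3.5), (11,G3,3.5), (13,G1,5), (15,G1,6), (16,G3,7), (17,G3,8), (18,G3,9), (22,G3,10), (23,G2,11), (26,G2,12)
Step 2: Sum ranks within each group.
R_1 = 16.5 (n_1 = 4)
R_2 = 24 (n_2 = 3)
R_3 = 37.5 (n_3 = 5)
Step 3: H = 12/(N(N+1)) * sum(R_i^2/n_i) - 3(N+1)
     = 12/(12*13) * (16.5^2/4 + 24^2/3 + 37.5^2/5) - 3*13
     = 0.076923 * 541.312 - 39
     = 2.639423.
Step 4: Ties present; correction factor C = 1 - 6/(12^3 - 12) = 0.996503. Corrected H = 2.639423 / 0.996503 = 2.648684.
Step 5: Under H0, H ~ chi^2(2); p-value = 0.265978.
Step 6: alpha = 0.1. fail to reject H0.

H = 2.6487, df = 2, p = 0.265978, fail to reject H0.


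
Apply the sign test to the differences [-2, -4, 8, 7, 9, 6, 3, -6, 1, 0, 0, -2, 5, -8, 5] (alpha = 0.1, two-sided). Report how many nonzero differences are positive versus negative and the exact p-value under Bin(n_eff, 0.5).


Step 1: Discard zero differences. Original n = 15; n_eff = number of nonzero differences = 13.
Nonzero differences (with sign): -2, -4, +8, +7, +9, +6, +3, -6, +1, -2, +5, -8, +5
Step 2: Count signs: positive = 8, negative = 5.
Step 3: Under H0: P(positive) = 0.5, so the number of positives S ~ Bin(13, 0.5).
Step 4: Two-sided exact p-value = sum of Bin(13,0.5) probabilities at or below the observed probability = 0.581055.
Step 5: alpha = 0.1. fail to reject H0.

n_eff = 13, pos = 8, neg = 5, p = 0.581055, fail to reject H0.


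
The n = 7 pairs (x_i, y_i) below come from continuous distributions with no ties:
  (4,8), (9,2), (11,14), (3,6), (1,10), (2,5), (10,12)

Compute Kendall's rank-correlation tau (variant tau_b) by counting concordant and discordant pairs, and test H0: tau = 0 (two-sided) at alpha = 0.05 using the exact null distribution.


Step 1: Enumerate the 21 unordered pairs (i,j) with i<j and classify each by sign(x_j-x_i) * sign(y_j-y_i).
  (1,2):dx=+5,dy=-6->D; (1,3):dx=+7,dy=+6->C; (1,4):dx=-1,dy=-2->C; (1,5):dx=-3,dy=+2->D
  (1,6):dx=-2,dy=-3->C; (1,7):dx=+6,dy=+4->C; (2,3):dx=+2,dy=+12->C; (2,4):dx=-6,dy=+4->D
  (2,5):dx=-8,dy=+8->D; (2,6):dx=-7,dy=+3->D; (2,7):dx=+1,dy=+10->C; (3,4):dx=-8,dy=-8->C
  (3,5):dx=-10,dy=-4->C; (3,6):dx=-9,dy=-9->C; (3,7):dx=-1,dy=-2->C; (4,5):dx=-2,dy=+4->D
  (4,6):dx=-1,dy=-1->C; (4,7):dx=+7,dy=+6->C; (5,6):dx=+1,dy=-5->D; (5,7):dx=+9,dy=+2->C
  (6,7):dx=+8,dy=+7->C
Step 2: C = 14, D = 7, total pairs = 21.
Step 3: tau = (C - D)/(n(n-1)/2) = (14 - 7)/21 = 0.333333.
Step 4: Exact two-sided p-value (enumerate n! = 5040 permutations of y under H0): p = 0.381349.
Step 5: alpha = 0.05. fail to reject H0.

tau_b = 0.3333 (C=14, D=7), p = 0.381349, fail to reject H0.


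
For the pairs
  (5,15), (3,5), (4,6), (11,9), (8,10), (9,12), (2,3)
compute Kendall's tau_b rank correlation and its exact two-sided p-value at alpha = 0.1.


Step 1: Enumerate the 21 unordered pairs (i,j) with i<j and classify each by sign(x_j-x_i) * sign(y_j-y_i).
  (1,2):dx=-2,dy=-10->C; (1,3):dx=-1,dy=-9->C; (1,4):dx=+6,dy=-6->D; (1,5):dx=+3,dy=-5->D
  (1,6):dx=+4,dy=-3->D; (1,7):dx=-3,dy=-12->C; (2,3):dx=+1,dy=+1->C; (2,4):dx=+8,dy=+4->C
  (2,5):dx=+5,dy=+5->C; (2,6):dx=+6,dy=+7->C; (2,7):dx=-1,dy=-2->C; (3,4):dx=+7,dy=+3->C
  (3,5):dx=+4,dy=+4->C; (3,6):dx=+5,dy=+6->C; (3,7):dx=-2,dy=-3->C; (4,5):dx=-3,dy=+1->D
  (4,6):dx=-2,dy=+3->D; (4,7):dx=-9,dy=-6->C; (5,6):dx=+1,dy=+2->C; (5,7):dx=-6,dy=-7->C
  (6,7):dx=-7,dy=-9->C
Step 2: C = 16, D = 5, total pairs = 21.
Step 3: tau = (C - D)/(n(n-1)/2) = (16 - 5)/21 = 0.523810.
Step 4: Exact two-sided p-value (enumerate n! = 5040 permutations of y under H0): p = 0.136111.
Step 5: alpha = 0.1. fail to reject H0.

tau_b = 0.5238 (C=16, D=5), p = 0.136111, fail to reject H0.


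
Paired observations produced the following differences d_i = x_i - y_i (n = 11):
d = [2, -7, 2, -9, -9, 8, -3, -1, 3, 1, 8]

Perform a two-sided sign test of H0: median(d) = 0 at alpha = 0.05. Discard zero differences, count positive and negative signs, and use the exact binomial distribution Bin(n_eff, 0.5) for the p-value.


Step 1: Discard zero differences. Original n = 11; n_eff = number of nonzero differences = 11.
Nonzero differences (with sign): +2, -7, +2, -9, -9, +8, -3, -1, +3, +1, +8
Step 2: Count signs: positive = 6, negative = 5.
Step 3: Under H0: P(positive) = 0.5, so the number of positives S ~ Bin(11, 0.5).
Step 4: Two-sided exact p-value = sum of Bin(11,0.5) probabilities at or below the observed probability = 1.000000.
Step 5: alpha = 0.05. fail to reject H0.

n_eff = 11, pos = 6, neg = 5, p = 1.000000, fail to reject H0.


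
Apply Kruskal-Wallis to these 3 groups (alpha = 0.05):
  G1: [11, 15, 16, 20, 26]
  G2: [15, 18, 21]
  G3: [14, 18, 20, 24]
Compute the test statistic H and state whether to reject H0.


Step 1: Combine all N = 12 observations and assign midranks.
sorted (value, group, rank): (11,G1,1), (14,G3,2), (15,G1,3.5), (15,G2,3.5), (16,G1,5), (18,G2,6.5), (18,G3,6.5), (20,G1,8.5), (20,G3,8.5), (21,G2,10), (24,G3,11), (26,G1,12)
Step 2: Sum ranks within each group.
R_1 = 30 (n_1 = 5)
R_2 = 20 (n_2 = 3)
R_3 = 28 (n_3 = 4)
Step 3: H = 12/(N(N+1)) * sum(R_i^2/n_i) - 3(N+1)
     = 12/(12*13) * (30^2/5 + 20^2/3 + 28^2/4) - 3*13
     = 0.076923 * 509.333 - 39
     = 0.179487.
Step 4: Ties present; correction factor C = 1 - 18/(12^3 - 12) = 0.989510. Corrected H = 0.179487 / 0.989510 = 0.181390.
Step 5: Under H0, H ~ chi^2(2); p-value = 0.913296.
Step 6: alpha = 0.05. fail to reject H0.

H = 0.1814, df = 2, p = 0.913296, fail to reject H0.


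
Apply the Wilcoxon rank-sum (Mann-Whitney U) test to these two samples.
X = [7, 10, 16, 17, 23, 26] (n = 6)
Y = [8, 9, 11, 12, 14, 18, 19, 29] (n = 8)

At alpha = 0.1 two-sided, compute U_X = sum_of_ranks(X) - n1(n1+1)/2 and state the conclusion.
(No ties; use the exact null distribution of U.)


Step 1: Combine and sort all 14 observations; assign midranks.
sorted (value, group): (7,X), (8,Y), (9,Y), (10,X), (11,Y), (12,Y), (14,Y), (16,X), (17,X), (18,Y), (19,Y), (23,X), (26,X), (29,Y)
ranks: 7->1, 8->2, 9->3, 10->4, 11->5, 12->6, 14->7, 16->8, 17->9, 18->10, 19->11, 23->12, 26->13, 29->14
Step 2: Rank sum for X: R1 = 1 + 4 + 8 + 9 + 12 + 13 = 47.
Step 3: U_X = R1 - n1(n1+1)/2 = 47 - 6*7/2 = 47 - 21 = 26.
       U_Y = n1*n2 - U_X = 48 - 26 = 22.
Step 4: No ties, so the exact null distribution of U (based on enumerating the C(14,6) = 3003 equally likely rank assignments) gives the two-sided p-value.
Step 5: p-value = 0.851815; compare to alpha = 0.1. fail to reject H0.

U_X = 26, p = 0.851815, fail to reject H0 at alpha = 0.1.


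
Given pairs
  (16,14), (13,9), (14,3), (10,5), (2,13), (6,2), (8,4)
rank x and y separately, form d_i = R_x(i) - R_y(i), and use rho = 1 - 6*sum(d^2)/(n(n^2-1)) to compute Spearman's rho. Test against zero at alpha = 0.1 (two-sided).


Step 1: Rank x and y separately (midranks; no ties here).
rank(x): 16->7, 13->5, 14->6, 10->4, 2->1, 6->2, 8->3
rank(y): 14->7, 9->5, 3->2, 5->4, 13->6, 2->1, 4->3
Step 2: d_i = R_x(i) - R_y(i); compute d_i^2.
  (7-7)^2=0, (5-5)^2=0, (6-2)^2=16, (4-4)^2=0, (1-6)^2=25, (2-1)^2=1, (3-3)^2=0
sum(d^2) = 42.
Step 3: rho = 1 - 6*42 / (7*(7^2 - 1)) = 1 - 252/336 = 0.250000.
Step 4: Under H0, t = rho * sqrt((n-2)/(1-rho^2)) = 0.5774 ~ t(5).
Step 5: Two-sided p-value from the t-distribution with 5 df = 0.588724.
Step 6: alpha = 0.1. fail to reject H0.

rho = 0.2500, p = 0.588724, fail to reject H0 at alpha = 0.1.


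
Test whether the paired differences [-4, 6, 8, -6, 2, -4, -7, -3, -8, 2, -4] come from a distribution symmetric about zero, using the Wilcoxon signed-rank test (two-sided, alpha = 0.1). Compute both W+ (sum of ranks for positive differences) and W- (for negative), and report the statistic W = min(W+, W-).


Step 1: Drop any zero differences (none here) and take |d_i|.
|d| = [4, 6, 8, 6, 2, 4, 7, 3, 8, 2, 4]
Step 2: Midrank |d_i| (ties get averaged ranks).
ranks: |4|->5, |6|->7.5, |8|->10.5, |6|->7.5, |2|->1.5, |4|->5, |7|->9, |3|->3, |8|->10.5, |2|->1.5, |4|->5
Step 3: Attach original signs; sum ranks with positive sign and with negative sign.
W+ = 7.5 + 10.5 + 1.5 + 1.5 = 21
W- = 5 + 7.5 + 5 + 9 + 3 + 10.5 + 5 = 45
(Check: W+ + W- = 66 should equal n(n+1)/2 = 66.)
Step 4: Test statistic W = min(W+, W-) = 21.
Step 5: Ties in |d|, so use the tie-corrected normal approximation.
        E[W] = n(n+1)/4 = 11*12/4 = 33.
        Tie groups: |d|=2 (t=2), |d|=4 (t=3), |d|=6 (t=2), |d|=8 (t=2); sum(t^3 - t) = 42.
        Var[W] = n(n+1)(2n+1)/24 - sum(t^3-t)/48 = 3036/24 - 42/48 = 125.625.
        z = (W - E[W]) / sqrt(Var[W]) = (21 - 33) / 11.2083 = -1.0706.
        Two-sided p = 2*Phi(z) = 0.284332.
Step 6: alpha = 0.1. fail to reject H0.

W+ = 21, W- = 45, W = min = 21, p = 0.284332, fail to reject H0.


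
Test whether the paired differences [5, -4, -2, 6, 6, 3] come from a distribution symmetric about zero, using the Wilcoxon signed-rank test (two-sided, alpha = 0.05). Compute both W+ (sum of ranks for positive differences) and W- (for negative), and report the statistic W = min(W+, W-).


Step 1: Drop any zero differences (none here) and take |d_i|.
|d| = [5, 4, 2, 6, 6, 3]
Step 2: Midrank |d_i| (ties get averaged ranks).
ranks: |5|->4, |4|->3, |2|->1, |6|->5.5, |6|->5.5, |3|->2
Step 3: Attach original signs; sum ranks with positive sign and with negative sign.
W+ = 4 + 5.5 + 5.5 + 2 = 17
W- = 3 + 1 = 4
(Check: W+ + W- = 21 should equal n(n+1)/2 = 21.)
Step 4: Test statistic W = min(W+, W-) = 4.
Step 5: Ties in |d|, so use the tie-corrected normal approximation.
        E[W] = n(n+1)/4 = 6*7/4 = 10.5.
        Tie groups: |d|=6 (t=2); sum(t^3 - t) = 6.
        Var[W] = n(n+1)(2n+1)/24 - sum(t^3-t)/48 = 546/24 - 6/48 = 22.625.
        z = (W - E[W]) / sqrt(Var[W]) = (4 - 10.5) / 4.7566 = -1.3665.
        Two-sided p = 2*Phi(z) = 0.171773.
Step 6: alpha = 0.05. fail to reject H0.

W+ = 17, W- = 4, W = min = 4, p = 0.171773, fail to reject H0.


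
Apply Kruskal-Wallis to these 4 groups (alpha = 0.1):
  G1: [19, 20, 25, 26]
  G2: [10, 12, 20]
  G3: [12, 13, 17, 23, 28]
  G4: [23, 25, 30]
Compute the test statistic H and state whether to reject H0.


Step 1: Combine all N = 15 observations and assign midranks.
sorted (value, group, rank): (10,G2,1), (12,G2,2.5), (12,G3,2.5), (13,G3,4), (17,G3,5), (19,G1,6), (20,G1,7.5), (20,G2,7.5), (23,G3,9.5), (23,G4,9.5), (25,G1,11.5), (25,G4,11.5), (26,G1,13), (28,G3,14), (30,G4,15)
Step 2: Sum ranks within each group.
R_1 = 38 (n_1 = 4)
R_2 = 11 (n_2 = 3)
R_3 = 35 (n_3 = 5)
R_4 = 36 (n_4 = 3)
Step 3: H = 12/(N(N+1)) * sum(R_i^2/n_i) - 3(N+1)
     = 12/(15*16) * (38^2/4 + 11^2/3 + 35^2/5 + 36^2/3) - 3*16
     = 0.050000 * 1078.33 - 48
     = 5.916667.
Step 4: Ties present; correction factor C = 1 - 24/(15^3 - 15) = 0.992857. Corrected H = 5.916667 / 0.992857 = 5.959233.
Step 5: Under H0, H ~ chi^2(3); p-value = 0.113611.
Step 6: alpha = 0.1. fail to reject H0.

H = 5.9592, df = 3, p = 0.113611, fail to reject H0.


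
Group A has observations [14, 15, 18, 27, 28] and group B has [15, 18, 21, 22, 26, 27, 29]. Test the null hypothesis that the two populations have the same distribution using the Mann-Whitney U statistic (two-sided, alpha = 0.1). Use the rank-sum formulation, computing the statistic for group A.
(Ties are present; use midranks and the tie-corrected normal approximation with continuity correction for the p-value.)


Step 1: Combine and sort all 12 observations; assign midranks.
sorted (value, group): (14,X), (15,X), (15,Y), (18,X), (18,Y), (21,Y), (22,Y), (26,Y), (27,X), (27,Y), (28,X), (29,Y)
ranks: 14->1, 15->2.5, 15->2.5, 18->4.5, 18->4.5, 21->6, 22->7, 26->8, 27->9.5, 27->9.5, 28->11, 29->12
Step 2: Rank sum for X: R1 = 1 + 2.5 + 4.5 + 9.5 + 11 = 28.5.
Step 3: U_X = R1 - n1(n1+1)/2 = 28.5 - 5*6/2 = 28.5 - 15 = 13.5.
       U_Y = n1*n2 - U_X = 35 - 13.5 = 21.5.
Step 4: Ties are present, so use the tie-corrected normal approximation (with continuity correction) for the p-value.
Step 5: p-value = 0.567726; compare to alpha = 0.1. fail to reject H0.

U_X = 13.5, p = 0.567726, fail to reject H0 at alpha = 0.1.


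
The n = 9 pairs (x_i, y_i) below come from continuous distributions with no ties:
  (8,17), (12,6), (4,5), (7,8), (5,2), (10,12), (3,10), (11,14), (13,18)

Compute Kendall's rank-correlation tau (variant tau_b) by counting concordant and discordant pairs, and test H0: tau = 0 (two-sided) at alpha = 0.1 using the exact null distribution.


Step 1: Enumerate the 36 unordered pairs (i,j) with i<j and classify each by sign(x_j-x_i) * sign(y_j-y_i).
  (1,2):dx=+4,dy=-11->D; (1,3):dx=-4,dy=-12->C; (1,4):dx=-1,dy=-9->C; (1,5):dx=-3,dy=-15->C
  (1,6):dx=+2,dy=-5->D; (1,7):dx=-5,dy=-7->C; (1,8):dx=+3,dy=-3->D; (1,9):dx=+5,dy=+1->C
  (2,3):dx=-8,dy=-1->C; (2,4):dx=-5,dy=+2->D; (2,5):dx=-7,dy=-4->C; (2,6):dx=-2,dy=+6->D
  (2,7):dx=-9,dy=+4->D; (2,8):dx=-1,dy=+8->D; (2,9):dx=+1,dy=+12->C; (3,4):dx=+3,dy=+3->C
  (3,5):dx=+1,dy=-3->D; (3,6):dx=+6,dy=+7->C; (3,7):dx=-1,dy=+5->D; (3,8):dx=+7,dy=+9->C
  (3,9):dx=+9,dy=+13->C; (4,5):dx=-2,dy=-6->C; (4,6):dx=+3,dy=+4->C; (4,7):dx=-4,dy=+2->D
  (4,8):dx=+4,dy=+6->C; (4,9):dx=+6,dy=+10->C; (5,6):dx=+5,dy=+10->C; (5,7):dx=-2,dy=+8->D
  (5,8):dx=+6,dy=+12->C; (5,9):dx=+8,dy=+16->C; (6,7):dx=-7,dy=-2->C; (6,8):dx=+1,dy=+2->C
  (6,9):dx=+3,dy=+6->C; (7,8):dx=+8,dy=+4->C; (7,9):dx=+10,dy=+8->C; (8,9):dx=+2,dy=+4->C
Step 2: C = 25, D = 11, total pairs = 36.
Step 3: tau = (C - D)/(n(n-1)/2) = (25 - 11)/36 = 0.388889.
Step 4: Exact two-sided p-value (enumerate n! = 362880 permutations of y under H0): p = 0.180181.
Step 5: alpha = 0.1. fail to reject H0.

tau_b = 0.3889 (C=25, D=11), p = 0.180181, fail to reject H0.


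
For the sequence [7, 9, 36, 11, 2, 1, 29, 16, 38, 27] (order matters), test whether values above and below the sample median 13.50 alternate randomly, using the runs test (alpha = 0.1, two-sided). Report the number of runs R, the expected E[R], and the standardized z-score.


Step 1: Compute median = 13.50; label A = above, B = below.
Labels in order: BBABBBAAAA  (n_A = 5, n_B = 5)
Step 2: Count runs R = 4.
Step 3: Under H0 (random ordering), E[R] = 2*n_A*n_B/(n_A+n_B) + 1 = 2*5*5/10 + 1 = 6.0000.
        Var[R] = 2*n_A*n_B*(2*n_A*n_B - n_A - n_B) / ((n_A+n_B)^2 * (n_A+n_B-1)) = 2000/900 = 2.2222.
        SD[R] = 1.4907.
Step 4: Continuity-corrected z = (R + 0.5 - E[R]) / SD[R] = (4 + 0.5 - 6.0000) / 1.4907 = -1.0062.
Step 5: Two-sided p-value via normal approximation = 2*(1 - Phi(|z|)) = 0.314305.
Step 6: alpha = 0.1. fail to reject H0.

R = 4, z = -1.0062, p = 0.314305, fail to reject H0.


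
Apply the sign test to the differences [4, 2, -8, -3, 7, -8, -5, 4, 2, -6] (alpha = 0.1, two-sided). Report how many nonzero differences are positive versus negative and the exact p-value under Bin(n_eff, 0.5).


Step 1: Discard zero differences. Original n = 10; n_eff = number of nonzero differences = 10.
Nonzero differences (with sign): +4, +2, -8, -3, +7, -8, -5, +4, +2, -6
Step 2: Count signs: positive = 5, negative = 5.
Step 3: Under H0: P(positive) = 0.5, so the number of positives S ~ Bin(10, 0.5).
Step 4: Two-sided exact p-value = sum of Bin(10,0.5) probabilities at or below the observed probability = 1.000000.
Step 5: alpha = 0.1. fail to reject H0.

n_eff = 10, pos = 5, neg = 5, p = 1.000000, fail to reject H0.


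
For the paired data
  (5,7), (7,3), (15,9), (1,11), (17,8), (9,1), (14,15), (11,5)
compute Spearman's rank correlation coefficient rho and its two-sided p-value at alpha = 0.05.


Step 1: Rank x and y separately (midranks; no ties here).
rank(x): 5->2, 7->3, 15->7, 1->1, 17->8, 9->4, 14->6, 11->5
rank(y): 7->4, 3->2, 9->6, 11->7, 8->5, 1->1, 15->8, 5->3
Step 2: d_i = R_x(i) - R_y(i); compute d_i^2.
  (2-4)^2=4, (3-2)^2=1, (7-6)^2=1, (1-7)^2=36, (8-5)^2=9, (4-1)^2=9, (6-8)^2=4, (5-3)^2=4
sum(d^2) = 68.
Step 3: rho = 1 - 6*68 / (8*(8^2 - 1)) = 1 - 408/504 = 0.190476.
Step 4: Under H0, t = rho * sqrt((n-2)/(1-rho^2)) = 0.4753 ~ t(6).
Step 5: Two-sided p-value from the t-distribution with 6 df = 0.651401.
Step 6: alpha = 0.05. fail to reject H0.

rho = 0.1905, p = 0.651401, fail to reject H0 at alpha = 0.05.


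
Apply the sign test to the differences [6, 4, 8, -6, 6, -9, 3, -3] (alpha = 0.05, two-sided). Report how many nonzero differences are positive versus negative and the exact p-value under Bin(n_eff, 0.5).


Step 1: Discard zero differences. Original n = 8; n_eff = number of nonzero differences = 8.
Nonzero differences (with sign): +6, +4, +8, -6, +6, -9, +3, -3
Step 2: Count signs: positive = 5, negative = 3.
Step 3: Under H0: P(positive) = 0.5, so the number of positives S ~ Bin(8, 0.5).
Step 4: Two-sided exact p-value = sum of Bin(8,0.5) probabilities at or below the observed probability = 0.726562.
Step 5: alpha = 0.05. fail to reject H0.

n_eff = 8, pos = 5, neg = 3, p = 0.726562, fail to reject H0.


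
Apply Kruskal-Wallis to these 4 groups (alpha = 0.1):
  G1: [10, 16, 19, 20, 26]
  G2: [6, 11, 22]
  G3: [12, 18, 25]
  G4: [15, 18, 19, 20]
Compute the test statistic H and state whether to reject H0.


Step 1: Combine all N = 15 observations and assign midranks.
sorted (value, group, rank): (6,G2,1), (10,G1,2), (11,G2,3), (12,G3,4), (15,G4,5), (16,G1,6), (18,G3,7.5), (18,G4,7.5), (19,G1,9.5), (19,G4,9.5), (20,G1,11.5), (20,G4,11.5), (22,G2,13), (25,G3,14), (26,G1,15)
Step 2: Sum ranks within each group.
R_1 = 44 (n_1 = 5)
R_2 = 17 (n_2 = 3)
R_3 = 25.5 (n_3 = 3)
R_4 = 33.5 (n_4 = 4)
Step 3: H = 12/(N(N+1)) * sum(R_i^2/n_i) - 3(N+1)
     = 12/(15*16) * (44^2/5 + 17^2/3 + 25.5^2/3 + 33.5^2/4) - 3*16
     = 0.050000 * 980.846 - 48
     = 1.042292.
Step 4: Ties present; correction factor C = 1 - 18/(15^3 - 15) = 0.994643. Corrected H = 1.042292 / 0.994643 = 1.047905.
Step 5: Under H0, H ~ chi^2(3); p-value = 0.789662.
Step 6: alpha = 0.1. fail to reject H0.

H = 1.0479, df = 3, p = 0.789662, fail to reject H0.


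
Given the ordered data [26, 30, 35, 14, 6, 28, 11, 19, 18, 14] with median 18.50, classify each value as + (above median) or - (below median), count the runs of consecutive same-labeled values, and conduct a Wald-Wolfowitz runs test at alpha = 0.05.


Step 1: Compute median = 18.50; label A = above, B = below.
Labels in order: AAABBABABB  (n_A = 5, n_B = 5)
Step 2: Count runs R = 6.
Step 3: Under H0 (random ordering), E[R] = 2*n_A*n_B/(n_A+n_B) + 1 = 2*5*5/10 + 1 = 6.0000.
        Var[R] = 2*n_A*n_B*(2*n_A*n_B - n_A - n_B) / ((n_A+n_B)^2 * (n_A+n_B-1)) = 2000/900 = 2.2222.
        SD[R] = 1.4907.
Step 4: R = E[R], so z = 0 with no continuity correction.
Step 5: Two-sided p-value via normal approximation = 2*(1 - Phi(|z|)) = 1.000000.
Step 6: alpha = 0.05. fail to reject H0.

R = 6, z = 0.0000, p = 1.000000, fail to reject H0.


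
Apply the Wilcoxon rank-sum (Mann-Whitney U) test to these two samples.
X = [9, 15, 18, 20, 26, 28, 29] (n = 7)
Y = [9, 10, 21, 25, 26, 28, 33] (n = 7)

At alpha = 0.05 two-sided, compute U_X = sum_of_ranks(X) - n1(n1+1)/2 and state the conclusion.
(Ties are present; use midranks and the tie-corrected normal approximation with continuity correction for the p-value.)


Step 1: Combine and sort all 14 observations; assign midranks.
sorted (value, group): (9,X), (9,Y), (10,Y), (15,X), (18,X), (20,X), (21,Y), (25,Y), (26,X), (26,Y), (28,X), (28,Y), (29,X), (33,Y)
ranks: 9->1.5, 9->1.5, 10->3, 15->4, 18->5, 20->6, 21->7, 25->8, 26->9.5, 26->9.5, 28->11.5, 28->11.5, 29->13, 33->14
Step 2: Rank sum for X: R1 = 1.5 + 4 + 5 + 6 + 9.5 + 11.5 + 13 = 50.5.
Step 3: U_X = R1 - n1(n1+1)/2 = 50.5 - 7*8/2 = 50.5 - 28 = 22.5.
       U_Y = n1*n2 - U_X = 49 - 22.5 = 26.5.
Step 4: Ties are present, so use the tie-corrected normal approximation (with continuity correction) for the p-value.
Step 5: p-value = 0.847509; compare to alpha = 0.05. fail to reject H0.

U_X = 22.5, p = 0.847509, fail to reject H0 at alpha = 0.05.


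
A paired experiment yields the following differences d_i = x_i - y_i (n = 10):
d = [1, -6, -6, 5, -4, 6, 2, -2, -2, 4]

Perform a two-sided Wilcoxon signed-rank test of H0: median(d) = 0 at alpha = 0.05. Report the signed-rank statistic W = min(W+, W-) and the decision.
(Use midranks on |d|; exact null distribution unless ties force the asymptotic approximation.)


Step 1: Drop any zero differences (none here) and take |d_i|.
|d| = [1, 6, 6, 5, 4, 6, 2, 2, 2, 4]
Step 2: Midrank |d_i| (ties get averaged ranks).
ranks: |1|->1, |6|->9, |6|->9, |5|->7, |4|->5.5, |6|->9, |2|->3, |2|->3, |2|->3, |4|->5.5
Step 3: Attach original signs; sum ranks with positive sign and with negative sign.
W+ = 1 + 7 + 9 + 3 + 5.5 = 25.5
W- = 9 + 9 + 5.5 + 3 + 3 = 29.5
(Check: W+ + W- = 55 should equal n(n+1)/2 = 55.)
Step 4: Test statistic W = min(W+, W-) = 25.5.
Step 5: Ties in |d|, so use the tie-corrected normal approximation.
        E[W] = n(n+1)/4 = 10*11/4 = 27.5.
        Tie groups: |d|=2 (t=3), |d|=4 (t=2), |d|=6 (t=3); sum(t^3 - t) = 54.
        Var[W] = n(n+1)(2n+1)/24 - sum(t^3-t)/48 = 2310/24 - 54/48 = 95.125.
        z = (W - E[W]) / sqrt(Var[W]) = (25.5 - 27.5) / 9.7532 = -0.2051.
        Two-sided p = 2*Phi(z) = 0.837525.
Step 6: alpha = 0.05. fail to reject H0.

W+ = 25.5, W- = 29.5, W = min = 25.5, p = 0.837525, fail to reject H0.


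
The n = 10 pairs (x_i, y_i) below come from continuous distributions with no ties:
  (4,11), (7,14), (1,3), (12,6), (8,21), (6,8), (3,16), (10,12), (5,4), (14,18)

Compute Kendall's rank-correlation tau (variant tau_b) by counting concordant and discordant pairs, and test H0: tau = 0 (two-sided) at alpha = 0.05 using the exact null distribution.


Step 1: Enumerate the 45 unordered pairs (i,j) with i<j and classify each by sign(x_j-x_i) * sign(y_j-y_i).
  (1,2):dx=+3,dy=+3->C; (1,3):dx=-3,dy=-8->C; (1,4):dx=+8,dy=-5->D; (1,5):dx=+4,dy=+10->C
  (1,6):dx=+2,dy=-3->D; (1,7):dx=-1,dy=+5->D; (1,8):dx=+6,dy=+1->C; (1,9):dx=+1,dy=-7->D
  (1,10):dx=+10,dy=+7->C; (2,3):dx=-6,dy=-11->C; (2,4):dx=+5,dy=-8->D; (2,5):dx=+1,dy=+7->C
  (2,6):dx=-1,dy=-6->C; (2,7):dx=-4,dy=+2->D; (2,8):dx=+3,dy=-2->D; (2,9):dx=-2,dy=-10->C
  (2,10):dx=+7,dy=+4->C; (3,4):dx=+11,dy=+3->C; (3,5):dx=+7,dy=+18->C; (3,6):dx=+5,dy=+5->C
  (3,7):dx=+2,dy=+13->C; (3,8):dx=+9,dy=+9->C; (3,9):dx=+4,dy=+1->C; (3,10):dx=+13,dy=+15->C
  (4,5):dx=-4,dy=+15->D; (4,6):dx=-6,dy=+2->D; (4,7):dx=-9,dy=+10->D; (4,8):dx=-2,dy=+6->D
  (4,9):dx=-7,dy=-2->C; (4,10):dx=+2,dy=+12->C; (5,6):dx=-2,dy=-13->C; (5,7):dx=-5,dy=-5->C
  (5,8):dx=+2,dy=-9->D; (5,9):dx=-3,dy=-17->C; (5,10):dx=+6,dy=-3->D; (6,7):dx=-3,dy=+8->D
  (6,8):dx=+4,dy=+4->C; (6,9):dx=-1,dy=-4->C; (6,10):dx=+8,dy=+10->C; (7,8):dx=+7,dy=-4->D
  (7,9):dx=+2,dy=-12->D; (7,10):dx=+11,dy=+2->C; (8,9):dx=-5,dy=-8->C; (8,10):dx=+4,dy=+6->C
  (9,10):dx=+9,dy=+14->C
Step 2: C = 29, D = 16, total pairs = 45.
Step 3: tau = (C - D)/(n(n-1)/2) = (29 - 16)/45 = 0.288889.
Step 4: Exact two-sided p-value (enumerate n! = 3628800 permutations of y under H0): p = 0.291248.
Step 5: alpha = 0.05. fail to reject H0.

tau_b = 0.2889 (C=29, D=16), p = 0.291248, fail to reject H0.


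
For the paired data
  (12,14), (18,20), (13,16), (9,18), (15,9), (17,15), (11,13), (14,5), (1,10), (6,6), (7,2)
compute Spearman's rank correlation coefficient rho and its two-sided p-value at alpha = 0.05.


Step 1: Rank x and y separately (midranks; no ties here).
rank(x): 12->6, 18->11, 13->7, 9->4, 15->9, 17->10, 11->5, 14->8, 1->1, 6->2, 7->3
rank(y): 14->7, 20->11, 16->9, 18->10, 9->4, 15->8, 13->6, 5->2, 10->5, 6->3, 2->1
Step 2: d_i = R_x(i) - R_y(i); compute d_i^2.
  (6-7)^2=1, (11-11)^2=0, (7-9)^2=4, (4-10)^2=36, (9-4)^2=25, (10-8)^2=4, (5-6)^2=1, (8-2)^2=36, (1-5)^2=16, (2-3)^2=1, (3-1)^2=4
sum(d^2) = 128.
Step 3: rho = 1 - 6*128 / (11*(11^2 - 1)) = 1 - 768/1320 = 0.418182.
Step 4: Under H0, t = rho * sqrt((n-2)/(1-rho^2)) = 1.3811 ~ t(9).
Step 5: Two-sided p-value from the t-distribution with 9 df = 0.200570.
Step 6: alpha = 0.05. fail to reject H0.

rho = 0.4182, p = 0.200570, fail to reject H0 at alpha = 0.05.


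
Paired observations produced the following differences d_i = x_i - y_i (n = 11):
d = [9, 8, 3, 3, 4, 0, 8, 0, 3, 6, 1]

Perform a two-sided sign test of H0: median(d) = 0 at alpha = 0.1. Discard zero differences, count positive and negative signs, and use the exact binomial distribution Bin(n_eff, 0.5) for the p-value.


Step 1: Discard zero differences. Original n = 11; n_eff = number of nonzero differences = 9.
Nonzero differences (with sign): +9, +8, +3, +3, +4, +8, +3, +6, +1
Step 2: Count signs: positive = 9, negative = 0.
Step 3: Under H0: P(positive) = 0.5, so the number of positives S ~ Bin(9, 0.5).
Step 4: Two-sided exact p-value = sum of Bin(9,0.5) probabilities at or below the observed probability = 0.003906.
Step 5: alpha = 0.1. reject H0.

n_eff = 9, pos = 9, neg = 0, p = 0.003906, reject H0.


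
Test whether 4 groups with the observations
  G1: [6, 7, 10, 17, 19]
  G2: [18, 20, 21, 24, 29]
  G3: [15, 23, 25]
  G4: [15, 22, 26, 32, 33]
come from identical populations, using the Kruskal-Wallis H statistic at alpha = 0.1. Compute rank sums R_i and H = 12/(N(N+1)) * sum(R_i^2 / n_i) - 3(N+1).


Step 1: Combine all N = 18 observations and assign midranks.
sorted (value, group, rank): (6,G1,1), (7,G1,2), (10,G1,3), (15,G3,4.5), (15,G4,4.5), (17,G1,6), (18,G2,7), (19,G1,8), (20,G2,9), (21,G2,10), (22,G4,11), (23,G3,12), (24,G2,13), (25,G3,14), (26,G4,15), (29,G2,16), (32,G4,17), (33,G4,18)
Step 2: Sum ranks within each group.
R_1 = 20 (n_1 = 5)
R_2 = 55 (n_2 = 5)
R_3 = 30.5 (n_3 = 3)
R_4 = 65.5 (n_4 = 5)
Step 3: H = 12/(N(N+1)) * sum(R_i^2/n_i) - 3(N+1)
     = 12/(18*19) * (20^2/5 + 55^2/5 + 30.5^2/3 + 65.5^2/5) - 3*19
     = 0.035088 * 1853.13 - 57
     = 8.022222.
Step 4: Ties present; correction factor C = 1 - 6/(18^3 - 18) = 0.998968. Corrected H = 8.022222 / 0.998968 = 8.030510.
Step 5: Under H0, H ~ chi^2(3); p-value = 0.045385.
Step 6: alpha = 0.1. reject H0.

H = 8.0305, df = 3, p = 0.045385, reject H0.


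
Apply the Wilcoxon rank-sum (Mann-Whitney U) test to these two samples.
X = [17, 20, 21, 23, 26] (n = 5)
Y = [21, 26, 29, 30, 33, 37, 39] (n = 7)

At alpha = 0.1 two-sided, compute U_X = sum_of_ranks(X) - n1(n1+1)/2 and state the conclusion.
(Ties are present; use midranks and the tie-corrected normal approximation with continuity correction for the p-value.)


Step 1: Combine and sort all 12 observations; assign midranks.
sorted (value, group): (17,X), (20,X), (21,X), (21,Y), (23,X), (26,X), (26,Y), (29,Y), (30,Y), (33,Y), (37,Y), (39,Y)
ranks: 17->1, 20->2, 21->3.5, 21->3.5, 23->5, 26->6.5, 26->6.5, 29->8, 30->9, 33->10, 37->11, 39->12
Step 2: Rank sum for X: R1 = 1 + 2 + 3.5 + 5 + 6.5 = 18.
Step 3: U_X = R1 - n1(n1+1)/2 = 18 - 5*6/2 = 18 - 15 = 3.
       U_Y = n1*n2 - U_X = 35 - 3 = 32.
Step 4: Ties are present, so use the tie-corrected normal approximation (with continuity correction) for the p-value.
Step 5: p-value = 0.022514; compare to alpha = 0.1. reject H0.

U_X = 3, p = 0.022514, reject H0 at alpha = 0.1.


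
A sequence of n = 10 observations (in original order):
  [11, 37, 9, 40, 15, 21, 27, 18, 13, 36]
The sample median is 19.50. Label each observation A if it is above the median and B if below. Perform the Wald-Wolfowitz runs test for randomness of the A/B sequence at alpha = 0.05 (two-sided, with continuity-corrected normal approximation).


Step 1: Compute median = 19.50; label A = above, B = below.
Labels in order: BABABAABBA  (n_A = 5, n_B = 5)
Step 2: Count runs R = 8.
Step 3: Under H0 (random ordering), E[R] = 2*n_A*n_B/(n_A+n_B) + 1 = 2*5*5/10 + 1 = 6.0000.
        Var[R] = 2*n_A*n_B*(2*n_A*n_B - n_A - n_B) / ((n_A+n_B)^2 * (n_A+n_B-1)) = 2000/900 = 2.2222.
        SD[R] = 1.4907.
Step 4: Continuity-corrected z = (R - 0.5 - E[R]) / SD[R] = (8 - 0.5 - 6.0000) / 1.4907 = 1.0062.
Step 5: Two-sided p-value via normal approximation = 2*(1 - Phi(|z|)) = 0.314305.
Step 6: alpha = 0.05. fail to reject H0.

R = 8, z = 1.0062, p = 0.314305, fail to reject H0.


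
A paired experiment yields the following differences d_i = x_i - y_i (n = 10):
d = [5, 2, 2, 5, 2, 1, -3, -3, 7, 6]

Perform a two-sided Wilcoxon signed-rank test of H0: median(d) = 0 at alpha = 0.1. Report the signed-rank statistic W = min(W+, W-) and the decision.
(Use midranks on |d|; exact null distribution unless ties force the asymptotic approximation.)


Step 1: Drop any zero differences (none here) and take |d_i|.
|d| = [5, 2, 2, 5, 2, 1, 3, 3, 7, 6]
Step 2: Midrank |d_i| (ties get averaged ranks).
ranks: |5|->7.5, |2|->3, |2|->3, |5|->7.5, |2|->3, |1|->1, |3|->5.5, |3|->5.5, |7|->10, |6|->9
Step 3: Attach original signs; sum ranks with positive sign and with negative sign.
W+ = 7.5 + 3 + 3 + 7.5 + 3 + 1 + 10 + 9 = 44
W- = 5.5 + 5.5 = 11
(Check: W+ + W- = 55 should equal n(n+1)/2 = 55.)
Step 4: Test statistic W = min(W+, W-) = 11.
Step 5: Ties in |d|, so use the tie-corrected normal approximation.
        E[W] = n(n+1)/4 = 10*11/4 = 27.5.
        Tie groups: |d|=2 (t=3), |d|=3 (t=2), |d|=5 (t=2); sum(t^3 - t) = 36.
        Var[W] = n(n+1)(2n+1)/24 - sum(t^3-t)/48 = 2310/24 - 36/48 = 95.5.
        z = (W - E[W]) / sqrt(Var[W]) = (11 - 27.5) / 9.7724 = -1.6884.
        Two-sided p = 2*Phi(z) = 0.091329.
Step 6: alpha = 0.1. reject H0.

W+ = 44, W- = 11, W = min = 11, p = 0.091329, reject H0.
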